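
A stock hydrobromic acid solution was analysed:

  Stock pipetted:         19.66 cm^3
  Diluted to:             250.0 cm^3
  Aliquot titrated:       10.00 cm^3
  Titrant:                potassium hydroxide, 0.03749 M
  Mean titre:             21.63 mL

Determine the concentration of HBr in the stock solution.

1.031 M

HBr + KOH → KBr + H2O
n(KOH) = 0.02163 × 0.03749 = 8.109 × 10^-4 mol
n(HBr) in the aliquot = 8.109 × 10^-4 mol (1:1 ratio)
[HBr]_dilute = 8.109 × 10^-4 / 0.01000 = 0.08109 mol/L
Dilution factor = 250.0 / 19.66 = 12.72
[HBr]_stock = 0.08109 × 12.72 = 1.031 mol/L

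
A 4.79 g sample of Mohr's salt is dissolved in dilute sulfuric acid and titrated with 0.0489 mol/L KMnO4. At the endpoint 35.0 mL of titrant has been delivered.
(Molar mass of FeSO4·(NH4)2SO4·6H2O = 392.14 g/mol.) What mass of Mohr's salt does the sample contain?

MnO4^- + 5 Fe^2+ + 8 H^+ → Mn^2+ + 5 Fe^3+ + 4 H2O
n(KMnO4) = 0.0350 L × 0.0489 mol/L = 1.71 × 10^-3 mol
From the 5:1 ratio, n(FeSO4·(NH4)2SO4·6H2O) = 5/1 × 1.71 × 10^-3 = 8.56 × 10^-3 mol
mass of FeSO4·(NH4)2SO4·6H2O = 8.56 × 10^-3 × 392.14 g/mol = 3.36 g

3.36 g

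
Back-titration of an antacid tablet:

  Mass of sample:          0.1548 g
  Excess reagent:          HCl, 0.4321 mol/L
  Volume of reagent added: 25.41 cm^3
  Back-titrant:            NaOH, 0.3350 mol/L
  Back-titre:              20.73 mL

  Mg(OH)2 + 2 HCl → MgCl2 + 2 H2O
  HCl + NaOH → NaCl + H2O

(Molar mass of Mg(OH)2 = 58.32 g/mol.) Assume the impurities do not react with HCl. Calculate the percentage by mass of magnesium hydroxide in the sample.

76.01 %

n(HCl) added = 0.02541 × 0.4321 = 0.01098 mol
n(NaOH) used in back-titration = 0.02073 × 0.3350 = 6.945 × 10^-3 mol
n(HCl) left over = 6.945 × 10^-3 mol (1:1 ratio)
n(HCl) consumed by analyte = 0.01098 − 6.945 × 10^-3 = 4.035 × 10^-3 mol
From the 1:2 ratio, n(Mg(OH)2) = 1/2 × 4.035 × 10^-3 = 2.018 × 10^-3 mol
mass of Mg(OH)2 = 2.018 × 10^-3 × 58.32 = 0.1177 g
% Mg(OH)2 = 0.1177 / 0.1548 × 100 = 76.01 %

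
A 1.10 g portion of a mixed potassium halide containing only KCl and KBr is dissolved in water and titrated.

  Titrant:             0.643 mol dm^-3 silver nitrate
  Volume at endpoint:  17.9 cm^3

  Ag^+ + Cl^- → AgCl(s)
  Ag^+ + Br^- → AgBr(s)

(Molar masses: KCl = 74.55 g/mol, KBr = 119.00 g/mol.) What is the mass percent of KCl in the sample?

41.1 %

n(AgNO3) = 0.0179 × 0.643 = 0.0115 mol
Let x = n(KCl), y = n(KBr).
Titrant: 1x + 1y = 0.0115;  mass: 74.55x + 119.00y = 1.10
Solving, x = 6.07 × 10^-3 mol, y = 5.44 × 10^-3 mol
mass of KCl = 6.07 × 10^-3 × 74.55 = 0.452 g
% KCl = 0.452 / 1.10 × 100 = 41.1 %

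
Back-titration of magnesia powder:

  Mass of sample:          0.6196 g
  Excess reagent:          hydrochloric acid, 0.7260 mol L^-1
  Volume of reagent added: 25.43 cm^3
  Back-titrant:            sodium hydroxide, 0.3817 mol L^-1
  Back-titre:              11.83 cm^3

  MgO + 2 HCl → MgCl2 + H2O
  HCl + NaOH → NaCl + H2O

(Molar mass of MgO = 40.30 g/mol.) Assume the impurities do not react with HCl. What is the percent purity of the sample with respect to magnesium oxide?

n(HCl) added = 0.02543 × 0.7260 = 0.01846 mol
n(NaOH) used in back-titration = 0.01183 × 0.3817 = 4.516 × 10^-3 mol
n(HCl) left over = 4.516 × 10^-3 mol (1:1 ratio)
n(HCl) consumed by analyte = 0.01846 − 4.516 × 10^-3 = 0.01395 mol
From the 1:2 ratio, n(MgO) = 1/2 × 0.01395 = 6.973 × 10^-3 mol
mass of MgO = 6.973 × 10^-3 × 40.30 = 0.2810 g
% MgO = 0.2810 / 0.6196 × 100 = 45.36 %

45.36 %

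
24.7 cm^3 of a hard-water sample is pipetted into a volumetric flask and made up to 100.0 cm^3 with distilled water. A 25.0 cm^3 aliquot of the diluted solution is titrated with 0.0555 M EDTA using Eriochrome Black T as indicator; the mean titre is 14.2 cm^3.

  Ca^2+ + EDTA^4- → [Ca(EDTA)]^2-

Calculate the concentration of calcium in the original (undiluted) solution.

n(EDTA) = 0.0142 × 0.0555 = 7.88 × 10^-4 mol
n(Ca2+) in the aliquot = 7.88 × 10^-4 mol (1:1 ratio)
[Ca2+]_dilute = 7.88 × 10^-4 / 0.0250 = 0.0315 mol/L
Dilution factor = 100.0 / 24.7 = 4.049
[Ca2+]_stock = 0.0315 × 4.049 = 0.128 mol/L

0.128 M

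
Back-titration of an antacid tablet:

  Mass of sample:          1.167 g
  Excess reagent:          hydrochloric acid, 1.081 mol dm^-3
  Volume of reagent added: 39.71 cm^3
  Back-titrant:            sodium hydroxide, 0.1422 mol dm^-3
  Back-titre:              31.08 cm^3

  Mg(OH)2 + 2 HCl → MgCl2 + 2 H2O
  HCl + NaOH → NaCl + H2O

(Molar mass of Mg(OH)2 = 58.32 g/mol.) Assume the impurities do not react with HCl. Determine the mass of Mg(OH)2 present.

1.123 g

n(HCl) added = 0.03971 × 1.081 = 0.04293 mol
n(NaOH) used in back-titration = 0.03108 × 0.1422 = 4.420 × 10^-3 mol
n(HCl) left over = 4.420 × 10^-3 mol (1:1 ratio)
n(HCl) consumed by analyte = 0.04293 − 4.420 × 10^-3 = 0.03851 mol
From the 1:2 ratio, n(Mg(OH)2) = 1/2 × 0.03851 = 0.01925 mol
mass of Mg(OH)2 = 0.01925 × 58.32 = 1.123 g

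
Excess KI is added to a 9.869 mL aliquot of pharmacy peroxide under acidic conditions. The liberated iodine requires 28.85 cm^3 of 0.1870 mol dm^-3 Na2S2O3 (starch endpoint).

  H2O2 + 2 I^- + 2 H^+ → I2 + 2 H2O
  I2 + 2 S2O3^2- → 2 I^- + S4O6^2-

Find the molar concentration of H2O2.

0.2733 mol/L

n(S2O3^2-) = 0.02885 × 0.1870 = 5.395 × 10^-3 mol
n(I2) = n(S2O3^2-)/2 = 2.697 × 10^-3 mol
n(H2O2) in the aliquot = 2.697 × 10^-3 mol (1:1 ratio)
[H2O2] = 2.697 × 10^-3 / 0.009869 = 0.2733 mol/L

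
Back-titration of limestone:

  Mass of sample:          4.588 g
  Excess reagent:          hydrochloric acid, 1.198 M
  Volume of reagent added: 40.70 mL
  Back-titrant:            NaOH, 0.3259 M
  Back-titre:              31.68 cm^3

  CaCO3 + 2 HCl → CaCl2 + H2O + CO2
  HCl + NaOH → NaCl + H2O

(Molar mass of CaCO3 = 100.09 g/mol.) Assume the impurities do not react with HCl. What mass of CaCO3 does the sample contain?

1.923 g

n(HCl) added = 0.04070 × 1.198 = 0.04876 mol
n(NaOH) used in back-titration = 0.03168 × 0.3259 = 0.01032 mol
n(HCl) left over = 0.01032 mol (1:1 ratio)
n(HCl) consumed by analyte = 0.04876 − 0.01032 = 0.03843 mol
From the 1:2 ratio, n(CaCO3) = 1/2 × 0.03843 = 0.01922 mol
mass of CaCO3 = 0.01922 × 100.09 = 1.923 g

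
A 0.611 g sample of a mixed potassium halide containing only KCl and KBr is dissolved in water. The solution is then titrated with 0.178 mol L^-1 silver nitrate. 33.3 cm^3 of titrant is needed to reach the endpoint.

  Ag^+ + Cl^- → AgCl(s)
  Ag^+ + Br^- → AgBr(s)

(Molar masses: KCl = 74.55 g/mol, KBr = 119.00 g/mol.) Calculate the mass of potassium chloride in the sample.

n(AgNO3) = 0.0333 × 0.178 = 5.93 × 10^-3 mol
Let x = n(KCl), y = n(KBr).
Titrant: 1x + 1y = 5.93 × 10^-3;  mass: 74.55x + 119.00y = 0.611
Solving, x = 2.12 × 10^-3 mol, y = 3.80 × 10^-3 mol
mass of KCl = 2.12 × 10^-3 × 74.55 = 0.158 g

0.158 g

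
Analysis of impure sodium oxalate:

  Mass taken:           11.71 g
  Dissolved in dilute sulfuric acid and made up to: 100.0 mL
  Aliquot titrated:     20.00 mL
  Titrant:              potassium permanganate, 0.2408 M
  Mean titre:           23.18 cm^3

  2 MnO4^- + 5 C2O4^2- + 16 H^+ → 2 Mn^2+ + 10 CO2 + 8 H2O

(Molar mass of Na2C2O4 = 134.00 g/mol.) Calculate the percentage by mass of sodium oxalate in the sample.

79.84 %

n(KMnO4) per titration = 0.02318 × 0.2408 = 5.582 × 10^-3 mol
From the 5:2 ratio, n(Na2C2O4) in each aliquot = 5/2 × 5.582 × 10^-3 = 0.01395 mol
n(Na2C2O4) in the whole flask = 0.01395 × 100.0/20.00 = 0.06977 mol
mass of Na2C2O4 = 0.06977 × 134.00 = 9.349 g
% Na2C2O4 = 9.349 / 11.71 × 100 = 79.84 %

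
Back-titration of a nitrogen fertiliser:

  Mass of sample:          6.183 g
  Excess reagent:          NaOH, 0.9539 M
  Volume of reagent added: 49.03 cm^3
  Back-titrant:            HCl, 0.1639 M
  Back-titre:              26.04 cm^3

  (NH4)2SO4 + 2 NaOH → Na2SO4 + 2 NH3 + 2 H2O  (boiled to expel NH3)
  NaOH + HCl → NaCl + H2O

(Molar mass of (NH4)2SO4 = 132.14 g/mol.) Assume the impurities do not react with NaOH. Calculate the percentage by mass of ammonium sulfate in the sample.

n(NaOH) added = 0.04903 × 0.9539 = 0.04677 mol
n(HCl) used in back-titration = 0.02604 × 0.1639 = 4.268 × 10^-3 mol
n(NaOH) left over = 4.268 × 10^-3 mol (1:1 ratio)
n(NaOH) consumed by analyte = 0.04677 − 4.268 × 10^-3 = 0.04250 mol
From the 1:2 ratio, n((NH4)2SO4) = 1/2 × 0.04250 = 0.02125 mol
mass of (NH4)2SO4 = 0.02125 × 132.14 = 2.808 g
% (NH4)2SO4 = 2.808 / 6.183 × 100 = 45.42 %

45.42 %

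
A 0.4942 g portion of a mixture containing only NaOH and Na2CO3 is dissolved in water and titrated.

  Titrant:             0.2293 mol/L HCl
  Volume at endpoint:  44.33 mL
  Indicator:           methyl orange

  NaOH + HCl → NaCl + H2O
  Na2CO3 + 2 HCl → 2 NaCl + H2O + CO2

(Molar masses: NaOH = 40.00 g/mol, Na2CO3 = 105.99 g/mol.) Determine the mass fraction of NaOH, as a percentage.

27.71 %

n(HCl) = 0.04433 × 0.2293 = 0.01016 mol
Let x = n(NaOH), y = n(Na2CO3).
Titrant: 1x + 2y = 0.01016;  mass: 40.00x + 105.99y = 0.4942
Solving, x = 3.423 × 10^-3 mol, y = 3.371 × 10^-3 mol
mass of NaOH = 3.423 × 10^-3 × 40.00 = 0.1369 g
% NaOH = 0.1369 / 0.4942 × 100 = 27.71 %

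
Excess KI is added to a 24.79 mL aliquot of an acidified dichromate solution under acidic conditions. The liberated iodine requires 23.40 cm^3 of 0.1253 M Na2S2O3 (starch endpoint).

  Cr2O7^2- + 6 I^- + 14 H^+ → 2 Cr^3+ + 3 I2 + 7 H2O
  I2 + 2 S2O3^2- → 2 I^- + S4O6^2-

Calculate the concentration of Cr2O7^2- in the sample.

n(S2O3^2-) = 0.02340 × 0.1253 = 2.932 × 10^-3 mol
n(I2) = n(S2O3^2-)/2 = 1.466 × 10^-3 mol
From the 1:3 ratio, n(Cr2O7^2-) in the aliquot = 1/3 × 1.466 × 10^-3 = 4.887 × 10^-4 mol
[Cr2O7^2-] = 4.887 × 10^-4 / 0.02479 = 0.01971 mol/L

0.01971 M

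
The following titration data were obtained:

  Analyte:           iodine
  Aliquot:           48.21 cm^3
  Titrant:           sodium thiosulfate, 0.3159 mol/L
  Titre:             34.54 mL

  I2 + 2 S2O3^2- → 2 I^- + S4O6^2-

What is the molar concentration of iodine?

0.1132 mol/L

n(Na2S2O3) = 0.03454 L × 0.3159 mol/L = 0.01091 mol
From the 1:2 mole ratio, n(I2) = 1/2 × 0.01091 = 5.456 × 10^-3 mol
[I2] = 5.456 × 10^-3 mol / 0.04821 L = 0.1132 mol/L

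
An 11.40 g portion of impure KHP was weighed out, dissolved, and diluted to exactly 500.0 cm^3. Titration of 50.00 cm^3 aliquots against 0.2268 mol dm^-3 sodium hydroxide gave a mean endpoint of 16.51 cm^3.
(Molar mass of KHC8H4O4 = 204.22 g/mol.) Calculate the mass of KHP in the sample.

KHC8H4O4 + NaOH → KNaC8H4O4 + H2O
n(NaOH) per titration = 0.01651 × 0.2268 = 3.744 × 10^-3 mol
n(KHC8H4O4) in each aliquot = 3.744 × 10^-3 mol (1:1 ratio)
n(KHC8H4O4) in the whole flask = 3.744 × 10^-3 × 500.0/50.00 = 0.03744 mol
mass of KHC8H4O4 = 0.03744 × 204.22 = 7.647 g

7.647 g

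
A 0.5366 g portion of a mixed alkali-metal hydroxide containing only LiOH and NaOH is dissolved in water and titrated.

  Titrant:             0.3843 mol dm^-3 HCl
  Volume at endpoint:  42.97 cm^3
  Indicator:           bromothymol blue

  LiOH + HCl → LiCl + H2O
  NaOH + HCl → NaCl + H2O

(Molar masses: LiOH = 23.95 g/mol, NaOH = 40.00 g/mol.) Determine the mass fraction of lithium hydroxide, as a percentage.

n(HCl) = 0.04297 × 0.3843 = 0.01651 mol
Let x = n(LiOH), y = n(NaOH).
Titrant: 1x + 1y = 0.01651;  mass: 23.95x + 40.00y = 0.5366
Solving, x = 7.722 × 10^-3 mol, y = 8.792 × 10^-3 mol
mass of LiOH = 7.722 × 10^-3 × 23.95 = 0.1849 g
% LiOH = 0.1849 / 0.5366 × 100 = 34.46 %

34.46 %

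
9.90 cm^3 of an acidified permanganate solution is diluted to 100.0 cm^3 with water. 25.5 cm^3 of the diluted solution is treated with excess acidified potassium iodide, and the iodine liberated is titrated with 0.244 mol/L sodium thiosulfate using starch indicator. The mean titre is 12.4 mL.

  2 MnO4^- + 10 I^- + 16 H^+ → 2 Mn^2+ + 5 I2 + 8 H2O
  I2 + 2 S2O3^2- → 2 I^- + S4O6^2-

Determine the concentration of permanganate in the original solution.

n(S2O3^2-) = 0.0124 × 0.244 = 3.03 × 10^-3 mol
n(I2) = n(S2O3^2-)/2 = 1.51 × 10^-3 mol
From the 2:5 ratio, n(MnO4^-) in the aliquot = 2/5 × 1.51 × 10^-3 = 6.05 × 10^-4 mol
[MnO4^-]_dilute = 6.05 × 10^-4 / 0.0255 = 0.0237 mol/L
[MnO4^-]_original = 0.0237 × 100.0/9.90 = 0.240 mol/L

0.240 mol/L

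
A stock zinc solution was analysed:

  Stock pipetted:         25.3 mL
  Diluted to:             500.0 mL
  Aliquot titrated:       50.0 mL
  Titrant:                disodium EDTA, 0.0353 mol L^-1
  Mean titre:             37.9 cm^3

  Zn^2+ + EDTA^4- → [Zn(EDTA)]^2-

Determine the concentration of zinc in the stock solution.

n(EDTA) = 0.0379 × 0.0353 = 1.34 × 10^-3 mol
n(Zn2+) in the aliquot = 1.34 × 10^-3 mol (1:1 ratio)
[Zn2+]_dilute = 1.34 × 10^-3 / 0.0500 = 0.0268 mol/L
Dilution factor = 500.0 / 25.3 = 19.76
[Zn2+]_stock = 0.0268 × 19.76 = 0.529 mol/L

0.529 mol/L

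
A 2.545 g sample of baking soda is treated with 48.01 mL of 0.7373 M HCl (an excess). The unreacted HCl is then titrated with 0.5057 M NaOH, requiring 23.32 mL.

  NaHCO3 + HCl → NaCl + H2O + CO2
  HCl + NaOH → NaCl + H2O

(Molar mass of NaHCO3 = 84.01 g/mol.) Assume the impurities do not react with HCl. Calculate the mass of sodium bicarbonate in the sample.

1.983 g

n(HCl) added = 0.04801 × 0.7373 = 0.03540 mol
n(NaOH) used in back-titration = 0.02332 × 0.5057 = 0.01179 mol
n(HCl) left over = 0.01179 mol (1:1 ratio)
n(HCl) consumed by analyte = 0.03540 − 0.01179 = 0.02360 mol
n(NaHCO3) = 0.02360 mol (1:1 ratio)
mass of NaHCO3 = 0.02360 × 84.01 = 1.983 g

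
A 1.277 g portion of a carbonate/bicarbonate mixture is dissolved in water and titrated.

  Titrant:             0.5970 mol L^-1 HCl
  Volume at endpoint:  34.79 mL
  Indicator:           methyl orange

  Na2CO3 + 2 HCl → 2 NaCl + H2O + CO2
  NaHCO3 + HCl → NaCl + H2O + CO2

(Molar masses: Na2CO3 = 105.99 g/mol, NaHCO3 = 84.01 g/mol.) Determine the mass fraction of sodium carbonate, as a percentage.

n(HCl) = 0.03479 × 0.5970 = 0.02077 mol
Let x = n(Na2CO3), y = n(NaHCO3).
Titrant: 2x + 1y = 0.02077;  mass: 105.99x + 84.01y = 1.277
Solving, x = 7.542 × 10^-3 mol, y = 5.685 × 10^-3 mol
mass of Na2CO3 = 7.542 × 10^-3 × 105.99 = 0.7994 g
% Na2CO3 = 0.7994 / 1.277 × 100 = 62.60 %

62.60 %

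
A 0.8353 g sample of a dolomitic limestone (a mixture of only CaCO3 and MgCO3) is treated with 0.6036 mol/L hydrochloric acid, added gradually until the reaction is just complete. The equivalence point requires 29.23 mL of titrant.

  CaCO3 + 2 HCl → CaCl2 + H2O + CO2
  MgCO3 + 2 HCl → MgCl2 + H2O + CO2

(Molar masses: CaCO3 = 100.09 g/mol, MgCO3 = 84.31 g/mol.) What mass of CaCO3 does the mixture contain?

n(HCl) = 0.02923 × 0.6036 = 0.01764 mol
Let x = n(CaCO3), y = n(MgCO3).
Titrant: 2x + 2y = 0.01764;  mass: 100.09x + 84.31y = 0.8353
Solving, x = 5.802 × 10^-3 mol, y = 3.020 × 10^-3 mol
mass of CaCO3 = 5.802 × 10^-3 × 100.09 = 0.5807 g

0.5807 g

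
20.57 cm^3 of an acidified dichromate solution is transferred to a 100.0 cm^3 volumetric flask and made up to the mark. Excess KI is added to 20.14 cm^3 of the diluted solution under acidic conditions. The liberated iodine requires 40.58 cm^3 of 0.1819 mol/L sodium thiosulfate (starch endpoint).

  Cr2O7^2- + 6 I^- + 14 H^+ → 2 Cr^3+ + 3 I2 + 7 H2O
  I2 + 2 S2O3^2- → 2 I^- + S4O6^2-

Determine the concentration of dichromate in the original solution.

0.2970 mol/L

n(S2O3^2-) = 0.04058 × 0.1819 = 7.382 × 10^-3 mol
n(I2) = n(S2O3^2-)/2 = 3.691 × 10^-3 mol
From the 1:3 ratio, n(Cr2O7^2-) in the aliquot = 1/3 × 3.691 × 10^-3 = 1.230 × 10^-3 mol
[Cr2O7^2-]_dilute = 1.230 × 10^-3 / 0.02014 = 0.06108 mol/L
[Cr2O7^2-]_original = 0.06108 × 100.0/20.57 = 0.2970 mol/L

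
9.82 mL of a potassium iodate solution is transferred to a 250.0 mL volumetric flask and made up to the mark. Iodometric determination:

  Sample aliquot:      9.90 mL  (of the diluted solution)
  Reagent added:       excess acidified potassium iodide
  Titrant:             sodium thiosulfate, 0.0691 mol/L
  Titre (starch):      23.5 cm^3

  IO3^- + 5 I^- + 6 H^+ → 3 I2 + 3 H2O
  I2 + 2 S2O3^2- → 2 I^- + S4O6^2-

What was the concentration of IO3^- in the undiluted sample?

0.696 mol/L

n(S2O3^2-) = 0.0235 × 0.0691 = 1.62 × 10^-3 mol
n(I2) = n(S2O3^2-)/2 = 8.12 × 10^-4 mol
From the 1:3 ratio, n(IO3^-) in the aliquot = 1/3 × 8.12 × 10^-4 = 2.71 × 10^-4 mol
[IO3^-]_dilute = 2.71 × 10^-4 / 0.00990 = 0.0273 mol/L
[IO3^-]_original = 0.0273 × 250.0/9.82 = 0.696 mol/L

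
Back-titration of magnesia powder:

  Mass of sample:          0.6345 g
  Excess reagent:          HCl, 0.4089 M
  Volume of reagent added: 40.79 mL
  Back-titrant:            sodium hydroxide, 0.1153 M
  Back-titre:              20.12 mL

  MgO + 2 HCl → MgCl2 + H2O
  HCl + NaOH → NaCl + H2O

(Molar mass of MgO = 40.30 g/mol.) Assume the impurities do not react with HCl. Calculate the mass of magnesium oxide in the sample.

n(HCl) added = 0.04079 × 0.4089 = 0.01668 mol
n(NaOH) used in back-titration = 0.02012 × 0.1153 = 2.320 × 10^-3 mol
n(HCl) left over = 2.320 × 10^-3 mol (1:1 ratio)
n(HCl) consumed by analyte = 0.01668 − 2.320 × 10^-3 = 0.01436 mol
From the 1:2 ratio, n(MgO) = 1/2 × 0.01436 = 7.180 × 10^-3 mol
mass of MgO = 7.180 × 10^-3 × 40.30 = 0.2893 g

0.2893 g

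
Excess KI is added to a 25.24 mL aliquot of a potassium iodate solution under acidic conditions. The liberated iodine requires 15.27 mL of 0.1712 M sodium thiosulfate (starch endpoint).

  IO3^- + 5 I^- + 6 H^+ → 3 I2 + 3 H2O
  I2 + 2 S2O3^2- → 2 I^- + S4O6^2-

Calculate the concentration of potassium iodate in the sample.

0.01726 M

n(S2O3^2-) = 0.01527 × 0.1712 = 2.614 × 10^-3 mol
n(I2) = n(S2O3^2-)/2 = 1.307 × 10^-3 mol
From the 1:3 ratio, n(IO3^-) in the aliquot = 1/3 × 1.307 × 10^-3 = 4.357 × 10^-4 mol
[IO3^-] = 4.357 × 10^-4 / 0.02524 = 0.01726 mol/L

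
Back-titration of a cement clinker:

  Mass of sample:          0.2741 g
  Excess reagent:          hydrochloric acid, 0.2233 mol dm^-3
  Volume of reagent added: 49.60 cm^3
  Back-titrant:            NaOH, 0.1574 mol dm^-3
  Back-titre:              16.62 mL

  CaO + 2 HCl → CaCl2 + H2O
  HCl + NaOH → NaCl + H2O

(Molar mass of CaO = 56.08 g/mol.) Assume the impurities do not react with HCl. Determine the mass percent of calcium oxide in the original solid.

n(HCl) added = 0.04960 × 0.2233 = 0.01108 mol
n(NaOH) used in back-titration = 0.01662 × 0.1574 = 2.616 × 10^-3 mol
n(HCl) left over = 2.616 × 10^-3 mol (1:1 ratio)
n(HCl) consumed by analyte = 0.01108 − 2.616 × 10^-3 = 8.460 × 10^-3 mol
From the 1:2 ratio, n(CaO) = 1/2 × 8.460 × 10^-3 = 4.230 × 10^-3 mol
mass of CaO = 4.230 × 10^-3 × 56.08 = 0.2372 g
% CaO = 0.2372 / 0.2741 × 100 = 86.54 %

86.54 %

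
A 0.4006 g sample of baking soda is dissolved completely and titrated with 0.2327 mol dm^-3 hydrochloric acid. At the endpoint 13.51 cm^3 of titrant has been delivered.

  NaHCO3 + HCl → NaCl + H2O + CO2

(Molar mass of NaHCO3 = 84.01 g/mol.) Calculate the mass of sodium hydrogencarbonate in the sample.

0.2641 g

n(HCl) = 0.01351 L × 0.2327 mol/L = 3.144 × 10^-3 mol
n(NaHCO3) = 3.144 × 10^-3 mol (1:1 ratio)
mass of NaHCO3 = 3.144 × 10^-3 × 84.01 g/mol = 0.2641 g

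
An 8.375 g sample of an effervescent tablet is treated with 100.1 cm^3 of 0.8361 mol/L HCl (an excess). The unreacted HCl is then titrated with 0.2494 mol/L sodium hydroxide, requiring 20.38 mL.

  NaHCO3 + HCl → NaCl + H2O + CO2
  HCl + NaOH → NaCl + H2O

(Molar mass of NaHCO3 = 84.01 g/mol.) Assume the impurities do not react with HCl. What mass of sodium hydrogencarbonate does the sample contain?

6.604 g

n(HCl) added = 0.1001 × 0.8361 = 0.08369 mol
n(NaOH) used in back-titration = 0.02038 × 0.2494 = 5.083 × 10^-3 mol
n(HCl) left over = 5.083 × 10^-3 mol (1:1 ratio)
n(HCl) consumed by analyte = 0.08369 − 5.083 × 10^-3 = 0.07861 mol
n(NaHCO3) = 0.07861 mol (1:1 ratio)
mass of NaHCO3 = 0.07861 × 84.01 = 6.604 g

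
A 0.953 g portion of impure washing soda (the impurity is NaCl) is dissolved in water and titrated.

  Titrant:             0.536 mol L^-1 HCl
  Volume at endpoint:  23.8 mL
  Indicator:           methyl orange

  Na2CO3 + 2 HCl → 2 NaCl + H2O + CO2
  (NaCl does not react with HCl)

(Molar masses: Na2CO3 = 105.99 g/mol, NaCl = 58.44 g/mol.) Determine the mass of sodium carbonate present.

n(HCl) = 0.0238 × 0.536 = 0.0128 mol
Let x = n(Na2CO3), y = n(NaCl).
Titrant: 2x = 0.0128;  mass: 105.99x + 58.44y = 0.953
Solving, x = 6.38 × 10^-3 mol, y = 4.74 × 10^-3 mol
mass of Na2CO3 = 6.38 × 10^-3 × 105.99 = 0.676 g

0.676 g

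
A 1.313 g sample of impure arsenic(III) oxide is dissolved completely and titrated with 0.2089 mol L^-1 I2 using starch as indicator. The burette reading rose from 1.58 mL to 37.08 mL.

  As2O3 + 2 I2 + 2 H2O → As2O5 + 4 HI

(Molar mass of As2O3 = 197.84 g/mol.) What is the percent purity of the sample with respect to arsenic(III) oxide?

n(I2) = 0.03550 L × 0.2089 mol/L = 7.416 × 10^-3 mol
From the 1:2 ratio, n(As2O3) = 1/2 × 7.416 × 10^-3 = 3.708 × 10^-3 mol
mass of As2O3 = 3.708 × 10^-3 × 197.84 g/mol = 0.7336 g
% As2O3 = 0.7336 / 1.313 × 100 = 55.87 %

55.87 %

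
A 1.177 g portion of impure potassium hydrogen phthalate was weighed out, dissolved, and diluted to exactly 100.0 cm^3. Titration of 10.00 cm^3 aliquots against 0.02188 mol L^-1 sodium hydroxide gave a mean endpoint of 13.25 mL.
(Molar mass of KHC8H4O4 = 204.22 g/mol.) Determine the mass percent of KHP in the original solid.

50.30 %

KHC8H4O4 + NaOH → KNaC8H4O4 + H2O
n(NaOH) per titration = 0.01325 × 0.02188 = 2.899 × 10^-4 mol
n(KHC8H4O4) in each aliquot = 2.899 × 10^-4 mol (1:1 ratio)
n(KHC8H4O4) in the whole flask = 2.899 × 10^-4 × 100.0/10.00 = 2.899 × 10^-3 mol
mass of KHC8H4O4 = 2.899 × 10^-3 × 204.22 = 0.5921 g
% KHC8H4O4 = 0.5921 / 1.177 × 100 = 50.30 %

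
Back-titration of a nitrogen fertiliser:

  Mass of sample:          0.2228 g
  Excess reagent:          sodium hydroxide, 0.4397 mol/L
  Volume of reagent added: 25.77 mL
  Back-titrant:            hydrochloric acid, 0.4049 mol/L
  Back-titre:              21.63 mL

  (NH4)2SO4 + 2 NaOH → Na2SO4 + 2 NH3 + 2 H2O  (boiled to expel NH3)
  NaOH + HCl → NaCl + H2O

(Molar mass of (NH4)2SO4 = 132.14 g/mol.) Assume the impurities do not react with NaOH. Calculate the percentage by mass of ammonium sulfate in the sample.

n(NaOH) added = 0.02577 × 0.4397 = 0.01133 mol
n(HCl) used in back-titration = 0.02163 × 0.4049 = 8.758 × 10^-3 mol
n(NaOH) left over = 8.758 × 10^-3 mol (1:1 ratio)
n(NaOH) consumed by analyte = 0.01133 − 8.758 × 10^-3 = 2.573 × 10^-3 mol
From the 1:2 ratio, n((NH4)2SO4) = 1/2 × 2.573 × 10^-3 = 1.287 × 10^-3 mol
mass of (NH4)2SO4 = 1.287 × 10^-3 × 132.14 = 0.1700 g
% (NH4)2SO4 = 0.1700 / 0.2228 × 100 = 76.30 %

76.30 %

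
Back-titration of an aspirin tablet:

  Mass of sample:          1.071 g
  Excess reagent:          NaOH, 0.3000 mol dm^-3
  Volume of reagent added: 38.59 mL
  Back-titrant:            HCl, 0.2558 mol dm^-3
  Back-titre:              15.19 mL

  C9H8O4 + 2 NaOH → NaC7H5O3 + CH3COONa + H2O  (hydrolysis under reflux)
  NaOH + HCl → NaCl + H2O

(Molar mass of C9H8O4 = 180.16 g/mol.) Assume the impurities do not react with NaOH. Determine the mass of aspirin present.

n(NaOH) added = 0.03859 × 0.3000 = 0.01158 mol
n(HCl) used in back-titration = 0.01519 × 0.2558 = 3.886 × 10^-3 mol
n(NaOH) left over = 3.886 × 10^-3 mol (1:1 ratio)
n(NaOH) consumed by analyte = 0.01158 − 3.886 × 10^-3 = 7.691 × 10^-3 mol
From the 1:2 ratio, n(C9H8O4) = 1/2 × 7.691 × 10^-3 = 3.846 × 10^-3 mol
mass of C9H8O4 = 3.846 × 10^-3 × 180.16 = 0.6928 g

0.6928 g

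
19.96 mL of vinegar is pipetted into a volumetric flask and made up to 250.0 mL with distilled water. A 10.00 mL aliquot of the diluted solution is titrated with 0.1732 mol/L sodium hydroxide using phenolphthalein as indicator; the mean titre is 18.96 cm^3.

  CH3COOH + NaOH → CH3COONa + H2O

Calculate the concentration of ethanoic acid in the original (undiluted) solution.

4.113 mol/L

n(NaOH) = 0.01896 × 0.1732 = 3.284 × 10^-3 mol
n(CH3COOH) in the aliquot = 3.284 × 10^-3 mol (1:1 ratio)
[CH3COOH]_dilute = 3.284 × 10^-3 / 0.01000 = 0.3284 mol/L
Dilution factor = 250.0 / 19.96 = 12.53
[CH3COOH]_stock = 0.3284 × 12.53 = 4.113 mol/L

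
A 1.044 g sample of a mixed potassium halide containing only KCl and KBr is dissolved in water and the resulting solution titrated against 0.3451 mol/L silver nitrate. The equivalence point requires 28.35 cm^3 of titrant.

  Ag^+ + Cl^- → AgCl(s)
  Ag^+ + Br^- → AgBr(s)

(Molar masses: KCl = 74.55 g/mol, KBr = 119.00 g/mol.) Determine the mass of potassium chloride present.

n(AgNO3) = 0.02835 × 0.3451 = 9.784 × 10^-3 mol
Let x = n(KCl), y = n(KBr).
Titrant: 1x + 1y = 9.784 × 10^-3;  mass: 74.55x + 119.00y = 1.044
Solving, x = 2.705 × 10^-3 mol, y = 7.078 × 10^-3 mol
mass of KCl = 2.705 × 10^-3 × 74.55 = 0.2017 g

0.2017 g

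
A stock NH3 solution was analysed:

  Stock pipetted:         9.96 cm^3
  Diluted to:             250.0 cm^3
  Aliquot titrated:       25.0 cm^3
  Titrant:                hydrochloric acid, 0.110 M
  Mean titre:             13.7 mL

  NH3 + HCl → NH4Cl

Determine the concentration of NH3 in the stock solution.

1.51 M

n(HCl) = 0.0137 × 0.110 = 1.51 × 10^-3 mol
n(NH3) in the aliquot = 1.51 × 10^-3 mol (1:1 ratio)
[NH3]_dilute = 1.51 × 10^-3 / 0.0250 = 0.0603 mol/L
Dilution factor = 250.0 / 9.96 = 25.10
[NH3]_stock = 0.0603 × 25.10 = 1.51 mol/L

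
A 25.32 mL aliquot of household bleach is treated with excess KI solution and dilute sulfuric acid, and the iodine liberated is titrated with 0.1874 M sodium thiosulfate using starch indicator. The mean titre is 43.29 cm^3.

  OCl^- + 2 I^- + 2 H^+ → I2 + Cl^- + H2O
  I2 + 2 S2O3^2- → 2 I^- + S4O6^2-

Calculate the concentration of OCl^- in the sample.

n(S2O3^2-) = 0.04329 × 0.1874 = 8.113 × 10^-3 mol
n(I2) = n(S2O3^2-)/2 = 4.056 × 10^-3 mol
n(OCl^-) in the aliquot = 4.056 × 10^-3 mol (1:1 ratio)
[OCl^-] = 4.056 × 10^-3 / 0.02532 = 0.1602 mol/L

0.1602 M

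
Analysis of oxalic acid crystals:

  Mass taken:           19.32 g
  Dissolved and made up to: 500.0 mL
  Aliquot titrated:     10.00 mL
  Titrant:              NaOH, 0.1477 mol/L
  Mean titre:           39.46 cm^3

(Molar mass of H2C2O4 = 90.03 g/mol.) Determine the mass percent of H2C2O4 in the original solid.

67.90 %

H2C2O4 + 2 NaOH → Na2C2O4 + 2 H2O
n(NaOH) per titration = 0.03946 × 0.1477 = 5.828 × 10^-3 mol
From the 1:2 ratio, n(H2C2O4) in each aliquot = 1/2 × 5.828 × 10^-3 = 2.914 × 10^-3 mol
n(H2C2O4) in the whole flask = 2.914 × 10^-3 × 500.0/10.00 = 0.1457 mol
mass of H2C2O4 = 0.1457 × 90.03 = 13.12 g
% H2C2O4 = 13.12 / 19.32 × 100 = 67.90 %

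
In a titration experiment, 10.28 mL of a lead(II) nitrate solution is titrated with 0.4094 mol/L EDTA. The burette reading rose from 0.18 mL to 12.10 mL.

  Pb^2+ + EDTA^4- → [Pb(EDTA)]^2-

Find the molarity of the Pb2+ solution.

0.4747 mol/L

n(EDTA) = 0.01192 L × 0.4094 mol/L = 4.880 × 10^-3 mol
n(Pb2+) = 4.880 × 10^-3 mol (1:1 mole ratio)
[Pb2+] = 4.880 × 10^-3 mol / 0.01028 L = 0.4747 mol/L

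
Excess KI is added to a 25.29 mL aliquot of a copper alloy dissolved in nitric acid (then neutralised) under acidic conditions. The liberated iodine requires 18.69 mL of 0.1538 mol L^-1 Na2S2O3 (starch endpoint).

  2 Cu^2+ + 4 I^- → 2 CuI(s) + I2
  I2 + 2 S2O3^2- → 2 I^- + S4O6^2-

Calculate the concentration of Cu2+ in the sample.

n(S2O3^2-) = 0.01869 × 0.1538 = 2.875 × 10^-3 mol
n(I2) = n(S2O3^2-)/2 = 1.437 × 10^-3 mol
From the 2:1 ratio, n(Cu2+) in the aliquot = 2/1 × 1.437 × 10^-3 = 2.875 × 10^-3 mol
[Cu2+] = 2.875 × 10^-3 / 0.02529 = 0.1137 mol/L

0.1137 mol/L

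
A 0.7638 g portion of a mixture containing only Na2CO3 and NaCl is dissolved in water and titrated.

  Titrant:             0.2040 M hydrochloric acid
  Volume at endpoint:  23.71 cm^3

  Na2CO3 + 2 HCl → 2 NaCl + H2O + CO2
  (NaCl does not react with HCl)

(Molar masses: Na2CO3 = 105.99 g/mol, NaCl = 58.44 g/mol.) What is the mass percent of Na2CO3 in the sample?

n(HCl) = 0.02371 × 0.2040 = 4.837 × 10^-3 mol
Let x = n(Na2CO3), y = n(NaCl).
Titrant: 2x = 4.837 × 10^-3;  mass: 105.99x + 58.44y = 0.7638
Solving, x = 2.418 × 10^-3 mol, y = 8.684 × 10^-3 mol
mass of Na2CO3 = 2.418 × 10^-3 × 105.99 = 0.2563 g
% Na2CO3 = 0.2563 / 0.7638 × 100 = 33.56 %

33.56 %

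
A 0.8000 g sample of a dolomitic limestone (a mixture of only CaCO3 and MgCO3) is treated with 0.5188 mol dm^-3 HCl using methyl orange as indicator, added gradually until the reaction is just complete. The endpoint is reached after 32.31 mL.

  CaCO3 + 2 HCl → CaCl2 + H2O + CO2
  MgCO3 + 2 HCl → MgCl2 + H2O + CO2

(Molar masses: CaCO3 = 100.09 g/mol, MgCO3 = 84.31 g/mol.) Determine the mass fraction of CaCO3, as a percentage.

74.04 %

n(HCl) = 0.03231 × 0.5188 = 0.01676 mol
Let x = n(CaCO3), y = n(MgCO3).
Titrant: 2x + 2y = 0.01676;  mass: 100.09x + 84.31y = 0.8000
Solving, x = 5.918 × 10^-3 mol, y = 2.464 × 10^-3 mol
mass of CaCO3 = 5.918 × 10^-3 × 100.09 = 0.5923 g
% CaCO3 = 0.5923 / 0.8000 × 100 = 74.04 %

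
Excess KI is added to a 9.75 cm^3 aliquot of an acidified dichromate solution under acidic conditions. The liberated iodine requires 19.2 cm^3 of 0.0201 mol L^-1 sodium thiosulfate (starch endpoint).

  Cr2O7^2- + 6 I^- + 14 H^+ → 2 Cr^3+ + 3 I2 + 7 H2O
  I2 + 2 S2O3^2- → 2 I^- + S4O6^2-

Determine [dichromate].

0.00660 mol/L

n(S2O3^2-) = 0.0192 × 0.0201 = 3.86 × 10^-4 mol
n(I2) = n(S2O3^2-)/2 = 1.93 × 10^-4 mol
From the 1:3 ratio, n(Cr2O7^2-) in the aliquot = 1/3 × 1.93 × 10^-4 = 6.43 × 10^-5 mol
[Cr2O7^2-] = 6.43 × 10^-5 / 0.00975 = 0.00660 mol/L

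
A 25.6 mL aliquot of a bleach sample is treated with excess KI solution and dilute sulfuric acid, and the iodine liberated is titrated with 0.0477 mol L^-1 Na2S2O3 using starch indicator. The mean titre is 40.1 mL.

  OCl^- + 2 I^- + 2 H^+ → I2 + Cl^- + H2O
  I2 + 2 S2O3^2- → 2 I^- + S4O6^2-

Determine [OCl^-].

n(S2O3^2-) = 0.0401 × 0.0477 = 1.91 × 10^-3 mol
n(I2) = n(S2O3^2-)/2 = 9.56 × 10^-4 mol
n(OCl^-) in the aliquot = 9.56 × 10^-4 mol (1:1 ratio)
[OCl^-] = 9.56 × 10^-4 / 0.0256 = 0.0374 mol/L

0.0374 mol/L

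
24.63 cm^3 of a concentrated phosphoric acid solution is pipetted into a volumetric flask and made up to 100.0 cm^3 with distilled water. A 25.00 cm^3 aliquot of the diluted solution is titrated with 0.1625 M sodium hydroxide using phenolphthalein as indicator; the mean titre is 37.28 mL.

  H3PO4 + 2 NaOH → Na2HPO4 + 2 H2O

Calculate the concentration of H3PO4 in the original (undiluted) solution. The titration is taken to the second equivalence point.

n(NaOH) = 0.03728 × 0.1625 = 6.058 × 10^-3 mol
From the 1:2 ratio, n(H3PO4) in the aliquot = 1/2 × 6.058 × 10^-3 = 3.029 × 10^-3 mol
[H3PO4]_dilute = 3.029 × 10^-3 / 0.02500 = 0.1212 mol/L
Dilution factor = 100.0 / 24.63 = 4.060
[H3PO4]_stock = 0.1212 × 4.060 = 0.4919 mol/L

0.4919 M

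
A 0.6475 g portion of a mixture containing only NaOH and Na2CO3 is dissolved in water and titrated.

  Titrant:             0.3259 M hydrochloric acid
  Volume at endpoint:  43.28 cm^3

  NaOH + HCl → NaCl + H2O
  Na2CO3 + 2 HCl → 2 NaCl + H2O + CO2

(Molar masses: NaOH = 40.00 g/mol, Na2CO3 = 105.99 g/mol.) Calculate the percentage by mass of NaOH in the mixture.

47.53 %

n(HCl) = 0.04328 × 0.3259 = 0.01410 mol
Let x = n(NaOH), y = n(Na2CO3).
Titrant: 1x + 2y = 0.01410;  mass: 40.00x + 105.99y = 0.6475
Solving, x = 7.695 × 10^-3 mol, y = 3.205 × 10^-3 mol
mass of NaOH = 7.695 × 10^-3 × 40.00 = 0.3078 g
% NaOH = 0.3078 / 0.6475 × 100 = 47.53 %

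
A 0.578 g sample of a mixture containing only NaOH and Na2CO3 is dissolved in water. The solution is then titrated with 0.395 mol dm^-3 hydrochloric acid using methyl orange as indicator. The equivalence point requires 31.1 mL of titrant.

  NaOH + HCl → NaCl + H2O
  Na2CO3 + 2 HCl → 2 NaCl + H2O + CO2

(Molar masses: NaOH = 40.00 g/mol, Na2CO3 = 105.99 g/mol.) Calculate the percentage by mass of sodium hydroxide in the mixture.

38.9 %

n(HCl) = 0.0311 × 0.395 = 0.0123 mol
Let x = n(NaOH), y = n(Na2CO3).
Titrant: 1x + 2y = 0.0123;  mass: 40.00x + 105.99y = 0.578
Solving, x = 5.62 × 10^-3 mol, y = 3.33 × 10^-3 mol
mass of NaOH = 5.62 × 10^-3 × 40.00 = 0.225 g
% NaOH = 0.225 / 0.578 × 100 = 38.9 %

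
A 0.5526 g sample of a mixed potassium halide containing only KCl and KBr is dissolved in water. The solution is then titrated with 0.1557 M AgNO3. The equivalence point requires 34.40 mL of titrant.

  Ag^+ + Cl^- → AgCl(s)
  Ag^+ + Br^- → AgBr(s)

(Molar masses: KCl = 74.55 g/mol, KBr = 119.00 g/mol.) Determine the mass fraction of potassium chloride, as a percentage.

n(AgNO3) = 0.03440 × 0.1557 = 5.356 × 10^-3 mol
Let x = n(KCl), y = n(KBr).
Titrant: 1x + 1y = 5.356 × 10^-3;  mass: 74.55x + 119.00y = 0.5526
Solving, x = 1.907 × 10^-3 mol, y = 3.449 × 10^-3 mol
mass of KCl = 1.907 × 10^-3 × 74.55 = 0.1422 g
% KCl = 0.1422 / 0.5526 × 100 = 25.73 %

25.73 %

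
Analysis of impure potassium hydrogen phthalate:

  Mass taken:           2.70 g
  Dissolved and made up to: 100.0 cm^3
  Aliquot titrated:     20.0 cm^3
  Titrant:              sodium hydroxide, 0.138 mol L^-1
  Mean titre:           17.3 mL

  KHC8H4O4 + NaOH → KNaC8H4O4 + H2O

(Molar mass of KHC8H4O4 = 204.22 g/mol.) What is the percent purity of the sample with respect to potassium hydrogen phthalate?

n(NaOH) per titration = 0.0173 × 0.138 = 2.39 × 10^-3 mol
n(KHC8H4O4) in each aliquot = 2.39 × 10^-3 mol (1:1 ratio)
n(KHC8H4O4) in the whole flask = 2.39 × 10^-3 × 100.0/20.0 = 0.0119 mol
mass of KHC8H4O4 = 0.0119 × 204.22 = 2.44 g
% KHC8H4O4 = 2.44 / 2.70 × 100 = 90.3 %

90.3 %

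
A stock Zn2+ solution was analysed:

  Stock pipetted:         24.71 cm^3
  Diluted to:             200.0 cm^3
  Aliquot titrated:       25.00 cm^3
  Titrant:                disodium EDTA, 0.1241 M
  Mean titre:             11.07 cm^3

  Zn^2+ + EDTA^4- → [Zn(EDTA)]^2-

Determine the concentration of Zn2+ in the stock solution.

0.4448 M

n(EDTA) = 0.01107 × 0.1241 = 1.374 × 10^-3 mol
n(Zn2+) in the aliquot = 1.374 × 10^-3 mol (1:1 ratio)
[Zn2+]_dilute = 1.374 × 10^-3 / 0.02500 = 0.05495 mol/L
Dilution factor = 200.0 / 24.71 = 8.094
[Zn2+]_stock = 0.05495 × 8.094 = 0.4448 mol/L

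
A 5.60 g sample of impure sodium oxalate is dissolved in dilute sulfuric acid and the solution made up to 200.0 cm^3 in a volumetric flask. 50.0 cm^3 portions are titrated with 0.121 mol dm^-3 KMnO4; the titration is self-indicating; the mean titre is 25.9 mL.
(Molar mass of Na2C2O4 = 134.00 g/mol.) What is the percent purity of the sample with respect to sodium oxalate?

2 MnO4^- + 5 C2O4^2- + 16 H^+ → 2 Mn^2+ + 10 CO2 + 8 H2O
n(KMnO4) per titration = 0.0259 × 0.121 = 3.13 × 10^-3 mol
From the 5:2 ratio, n(Na2C2O4) in each aliquot = 5/2 × 3.13 × 10^-3 = 7.83 × 10^-3 mol
n(Na2C2O4) in the whole flask = 7.83 × 10^-3 × 200.0/50.0 = 0.0313 mol
mass of Na2C2O4 = 0.0313 × 134.00 = 4.20 g
% Na2C2O4 = 4.20 / 5.60 × 100 = 75.0 %

75.0 %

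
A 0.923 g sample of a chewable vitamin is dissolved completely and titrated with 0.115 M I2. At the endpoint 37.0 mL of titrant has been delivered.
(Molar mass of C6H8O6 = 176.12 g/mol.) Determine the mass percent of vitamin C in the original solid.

81.2 %

C6H8O6 + I2 → C6H6O6 + 2 HI
n(I2) = 0.0370 L × 0.115 mol/L = 4.25 × 10^-3 mol
n(C6H8O6) = 4.25 × 10^-3 mol (1:1 ratio)
mass of C6H8O6 = 4.25 × 10^-3 × 176.12 g/mol = 0.749 g
% C6H8O6 = 0.749 / 0.923 × 100 = 81.2 %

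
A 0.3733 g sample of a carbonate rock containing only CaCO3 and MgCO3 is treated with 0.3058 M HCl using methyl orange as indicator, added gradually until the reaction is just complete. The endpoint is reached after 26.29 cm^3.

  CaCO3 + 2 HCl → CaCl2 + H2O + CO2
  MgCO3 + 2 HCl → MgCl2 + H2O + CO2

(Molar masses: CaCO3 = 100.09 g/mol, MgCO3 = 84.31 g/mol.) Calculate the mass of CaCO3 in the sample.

n(HCl) = 0.02629 × 0.3058 = 8.039 × 10^-3 mol
Let x = n(CaCO3), y = n(MgCO3).
Titrant: 2x + 2y = 8.039 × 10^-3;  mass: 100.09x + 84.31y = 0.3733
Solving, x = 2.180 × 10^-3 mol, y = 1.840 × 10^-3 mol
mass of CaCO3 = 2.180 × 10^-3 × 100.09 = 0.2182 g

0.2182 g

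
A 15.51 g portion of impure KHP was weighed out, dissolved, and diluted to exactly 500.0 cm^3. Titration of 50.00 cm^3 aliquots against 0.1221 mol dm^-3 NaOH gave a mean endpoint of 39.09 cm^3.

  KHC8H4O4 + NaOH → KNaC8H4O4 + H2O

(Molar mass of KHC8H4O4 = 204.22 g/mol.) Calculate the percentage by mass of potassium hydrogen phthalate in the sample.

n(NaOH) per titration = 0.03909 × 0.1221 = 4.773 × 10^-3 mol
n(KHC8H4O4) in each aliquot = 4.773 × 10^-3 mol (1:1 ratio)
n(KHC8H4O4) in the whole flask = 4.773 × 10^-3 × 500.0/50.00 = 0.04773 mol
mass of KHC8H4O4 = 0.04773 × 204.22 = 9.747 g
% KHC8H4O4 = 9.747 / 15.51 × 100 = 62.84 %

62.84 %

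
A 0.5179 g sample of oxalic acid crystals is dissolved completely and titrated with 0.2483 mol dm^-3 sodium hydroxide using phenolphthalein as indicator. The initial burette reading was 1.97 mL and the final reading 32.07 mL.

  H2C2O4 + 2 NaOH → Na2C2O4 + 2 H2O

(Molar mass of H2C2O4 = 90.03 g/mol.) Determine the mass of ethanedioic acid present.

0.3364 g

n(NaOH) = 0.03010 L × 0.2483 mol/L = 7.474 × 10^-3 mol
From the 1:2 ratio, n(H2C2O4) = 1/2 × 7.474 × 10^-3 = 3.737 × 10^-3 mol
mass of H2C2O4 = 3.737 × 10^-3 × 90.03 g/mol = 0.3364 g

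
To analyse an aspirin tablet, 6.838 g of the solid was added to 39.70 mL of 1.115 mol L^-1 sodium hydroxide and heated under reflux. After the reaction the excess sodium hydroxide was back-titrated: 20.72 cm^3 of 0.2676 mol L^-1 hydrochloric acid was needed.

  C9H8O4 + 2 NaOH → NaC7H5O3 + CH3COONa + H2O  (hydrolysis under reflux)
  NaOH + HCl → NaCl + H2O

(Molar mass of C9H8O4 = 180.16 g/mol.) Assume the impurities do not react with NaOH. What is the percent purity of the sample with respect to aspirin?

51.01 %

n(NaOH) added = 0.03970 × 1.115 = 0.04427 mol
n(HCl) used in back-titration = 0.02072 × 0.2676 = 5.545 × 10^-3 mol
n(NaOH) left over = 5.545 × 10^-3 mol (1:1 ratio)
n(NaOH) consumed by analyte = 0.04427 − 5.545 × 10^-3 = 0.03872 mol
From the 1:2 ratio, n(C9H8O4) = 1/2 × 0.03872 = 0.01936 mol
mass of C9H8O4 = 0.01936 × 180.16 = 3.488 g
% C9H8O4 = 3.488 / 6.838 × 100 = 51.01 %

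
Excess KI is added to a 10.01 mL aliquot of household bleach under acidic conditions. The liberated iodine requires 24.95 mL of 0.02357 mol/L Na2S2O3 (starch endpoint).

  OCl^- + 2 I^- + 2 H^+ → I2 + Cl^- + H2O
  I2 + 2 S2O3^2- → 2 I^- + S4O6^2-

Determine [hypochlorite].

n(S2O3^2-) = 0.02495 × 0.02357 = 5.881 × 10^-4 mol
n(I2) = n(S2O3^2-)/2 = 2.940 × 10^-4 mol
n(OCl^-) in the aliquot = 2.940 × 10^-4 mol (1:1 ratio)
[OCl^-] = 2.940 × 10^-4 / 0.01001 = 0.02937 mol/L

0.02937 mol/L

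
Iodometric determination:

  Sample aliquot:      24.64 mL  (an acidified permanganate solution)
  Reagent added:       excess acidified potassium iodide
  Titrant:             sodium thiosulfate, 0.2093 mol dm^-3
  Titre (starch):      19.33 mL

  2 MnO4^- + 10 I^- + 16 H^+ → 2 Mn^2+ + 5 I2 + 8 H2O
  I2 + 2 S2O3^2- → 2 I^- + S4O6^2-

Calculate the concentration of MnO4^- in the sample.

0.03284 mol/L

n(S2O3^2-) = 0.01933 × 0.2093 = 4.046 × 10^-3 mol
n(I2) = n(S2O3^2-)/2 = 2.023 × 10^-3 mol
From the 2:5 ratio, n(MnO4^-) in the aliquot = 2/5 × 2.023 × 10^-3 = 8.092 × 10^-4 mol
[MnO4^-] = 8.092 × 10^-4 / 0.02464 = 0.03284 mol/L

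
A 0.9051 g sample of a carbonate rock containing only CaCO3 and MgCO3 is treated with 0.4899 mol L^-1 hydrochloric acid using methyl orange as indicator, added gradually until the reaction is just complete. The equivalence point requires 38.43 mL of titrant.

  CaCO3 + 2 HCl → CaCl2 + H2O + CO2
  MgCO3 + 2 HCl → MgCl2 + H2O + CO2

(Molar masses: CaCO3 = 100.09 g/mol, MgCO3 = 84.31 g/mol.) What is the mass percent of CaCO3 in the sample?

n(HCl) = 0.03843 × 0.4899 = 0.01883 mol
Let x = n(CaCO3), y = n(MgCO3).
Titrant: 2x + 2y = 0.01883;  mass: 100.09x + 84.31y = 0.9051
Solving, x = 7.063 × 10^-3 mol, y = 2.350 × 10^-3 mol
mass of CaCO3 = 7.063 × 10^-3 × 100.09 = 0.7069 g
% CaCO3 = 0.7069 / 0.9051 × 100 = 78.11 %

78.11 %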